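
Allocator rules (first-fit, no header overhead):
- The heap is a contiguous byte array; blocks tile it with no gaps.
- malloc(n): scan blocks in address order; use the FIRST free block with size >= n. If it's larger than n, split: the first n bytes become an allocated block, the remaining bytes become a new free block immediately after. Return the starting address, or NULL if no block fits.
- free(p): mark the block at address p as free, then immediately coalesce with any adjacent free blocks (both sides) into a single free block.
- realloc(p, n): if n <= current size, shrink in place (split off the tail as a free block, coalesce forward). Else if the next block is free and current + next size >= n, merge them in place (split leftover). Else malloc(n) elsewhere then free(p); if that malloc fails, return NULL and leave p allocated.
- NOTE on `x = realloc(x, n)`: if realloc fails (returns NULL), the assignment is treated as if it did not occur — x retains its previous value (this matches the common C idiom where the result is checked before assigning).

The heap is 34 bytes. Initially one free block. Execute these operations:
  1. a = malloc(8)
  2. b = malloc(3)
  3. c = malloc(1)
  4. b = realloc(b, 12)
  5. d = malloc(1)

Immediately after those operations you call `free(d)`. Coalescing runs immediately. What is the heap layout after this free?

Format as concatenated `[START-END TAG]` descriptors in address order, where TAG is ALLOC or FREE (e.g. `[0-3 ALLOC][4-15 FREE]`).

Answer: [0-7 ALLOC][8-10 FREE][11-11 ALLOC][12-23 ALLOC][24-33 FREE]

Derivation:
Op 1: a = malloc(8) -> a = 0; heap: [0-7 ALLOC][8-33 FREE]
Op 2: b = malloc(3) -> b = 8; heap: [0-7 ALLOC][8-10 ALLOC][11-33 FREE]
Op 3: c = malloc(1) -> c = 11; heap: [0-7 ALLOC][8-10 ALLOC][11-11 ALLOC][12-33 FREE]
Op 4: b = realloc(b, 12) -> b = 12; heap: [0-7 ALLOC][8-10 FREE][11-11 ALLOC][12-23 ALLOC][24-33 FREE]
Op 5: d = malloc(1) -> d = 8; heap: [0-7 ALLOC][8-8 ALLOC][9-10 FREE][11-11 ALLOC][12-23 ALLOC][24-33 FREE]
free(d): d = 8 -> block [8-8 ALLOC]; mark free, coalesce with adjacent free neighbors -> [0-7 ALLOC][8-10 FREE][11-11 ALLOC][12-23 ALLOC][24-33 FREE]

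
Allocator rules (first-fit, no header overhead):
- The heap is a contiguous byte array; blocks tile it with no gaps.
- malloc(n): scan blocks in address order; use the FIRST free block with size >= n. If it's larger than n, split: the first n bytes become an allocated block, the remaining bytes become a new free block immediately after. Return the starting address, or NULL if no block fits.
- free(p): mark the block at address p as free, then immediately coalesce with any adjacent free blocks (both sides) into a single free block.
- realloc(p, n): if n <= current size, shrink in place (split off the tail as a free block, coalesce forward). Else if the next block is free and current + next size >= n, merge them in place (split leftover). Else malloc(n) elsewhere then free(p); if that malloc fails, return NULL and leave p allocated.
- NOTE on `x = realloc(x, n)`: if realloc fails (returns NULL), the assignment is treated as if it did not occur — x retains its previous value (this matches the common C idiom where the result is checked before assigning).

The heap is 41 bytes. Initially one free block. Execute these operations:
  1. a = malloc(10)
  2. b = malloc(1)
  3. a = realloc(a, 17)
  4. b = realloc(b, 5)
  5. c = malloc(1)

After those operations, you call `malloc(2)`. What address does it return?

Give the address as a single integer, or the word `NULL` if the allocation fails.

Answer: 6

Derivation:
Op 1: a = malloc(10) -> a = 0; heap: [0-9 ALLOC][10-40 FREE]
Op 2: b = malloc(1) -> b = 10; heap: [0-9 ALLOC][10-10 ALLOC][11-40 FREE]
Op 3: a = realloc(a, 17) -> a = 11; heap: [0-9 FREE][10-10 ALLOC][11-27 ALLOC][28-40 FREE]
Op 4: b = realloc(b, 5) -> b = 0; heap: [0-4 ALLOC][5-10 FREE][11-27 ALLOC][28-40 FREE]
Op 5: c = malloc(1) -> c = 5; heap: [0-4 ALLOC][5-5 ALLOC][6-10 FREE][11-27 ALLOC][28-40 FREE]
malloc(2): first-fit scan over [0-4 ALLOC][5-5 ALLOC][6-10 FREE][11-27 ALLOC][28-40 FREE] -> 6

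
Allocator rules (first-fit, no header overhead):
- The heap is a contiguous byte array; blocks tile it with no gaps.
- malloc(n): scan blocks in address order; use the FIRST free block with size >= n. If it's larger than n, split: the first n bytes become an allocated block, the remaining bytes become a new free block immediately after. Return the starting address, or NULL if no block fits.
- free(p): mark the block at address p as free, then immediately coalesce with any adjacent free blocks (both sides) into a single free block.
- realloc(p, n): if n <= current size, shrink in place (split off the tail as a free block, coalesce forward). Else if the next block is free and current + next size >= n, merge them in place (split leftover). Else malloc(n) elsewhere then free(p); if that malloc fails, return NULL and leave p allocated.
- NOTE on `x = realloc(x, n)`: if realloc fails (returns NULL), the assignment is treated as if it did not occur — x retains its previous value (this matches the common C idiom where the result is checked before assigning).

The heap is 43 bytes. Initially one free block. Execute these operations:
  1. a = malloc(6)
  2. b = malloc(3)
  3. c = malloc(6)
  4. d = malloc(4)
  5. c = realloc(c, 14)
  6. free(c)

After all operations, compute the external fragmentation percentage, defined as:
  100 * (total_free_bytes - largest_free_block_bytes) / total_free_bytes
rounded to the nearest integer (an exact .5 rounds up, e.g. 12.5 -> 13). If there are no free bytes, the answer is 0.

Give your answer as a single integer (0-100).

Answer: 20

Derivation:
Op 1: a = malloc(6) -> a = 0; heap: [0-5 ALLOC][6-42 FREE]
Op 2: b = malloc(3) -> b = 6; heap: [0-5 ALLOC][6-8 ALLOC][9-42 FREE]
Op 3: c = malloc(6) -> c = 9; heap: [0-5 ALLOC][6-8 ALLOC][9-14 ALLOC][15-42 FREE]
Op 4: d = malloc(4) -> d = 15; heap: [0-5 ALLOC][6-8 ALLOC][9-14 ALLOC][15-18 ALLOC][19-42 FREE]
Op 5: c = realloc(c, 14) -> c = 19; heap: [0-5 ALLOC][6-8 ALLOC][9-14 FREE][15-18 ALLOC][19-32 ALLOC][33-42 FREE]
Op 6: free(c) -> (freed c); heap: [0-5 ALLOC][6-8 ALLOC][9-14 FREE][15-18 ALLOC][19-42 FREE]
Free blocks: [6 24] total_free=30 largest=24 -> 100*(30-24)/30 = 600/30 = 20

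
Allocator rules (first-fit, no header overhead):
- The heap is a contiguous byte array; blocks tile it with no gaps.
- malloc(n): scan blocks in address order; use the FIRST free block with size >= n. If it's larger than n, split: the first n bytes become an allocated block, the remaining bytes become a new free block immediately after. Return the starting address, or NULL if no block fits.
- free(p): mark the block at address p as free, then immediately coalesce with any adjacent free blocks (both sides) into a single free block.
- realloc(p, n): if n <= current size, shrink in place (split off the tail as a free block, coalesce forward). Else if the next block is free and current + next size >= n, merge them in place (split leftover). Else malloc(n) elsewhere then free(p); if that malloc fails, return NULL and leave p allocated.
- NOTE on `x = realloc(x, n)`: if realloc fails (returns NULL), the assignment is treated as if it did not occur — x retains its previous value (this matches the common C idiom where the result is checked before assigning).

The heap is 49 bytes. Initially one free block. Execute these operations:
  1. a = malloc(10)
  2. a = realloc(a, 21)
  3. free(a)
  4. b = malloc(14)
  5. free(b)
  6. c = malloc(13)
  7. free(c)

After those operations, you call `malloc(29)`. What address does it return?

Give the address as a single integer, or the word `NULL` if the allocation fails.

Answer: 0

Derivation:
Op 1: a = malloc(10) -> a = 0; heap: [0-9 ALLOC][10-48 FREE]
Op 2: a = realloc(a, 21) -> a = 0; heap: [0-20 ALLOC][21-48 FREE]
Op 3: free(a) -> (freed a); heap: [0-48 FREE]
Op 4: b = malloc(14) -> b = 0; heap: [0-13 ALLOC][14-48 FREE]
Op 5: free(b) -> (freed b); heap: [0-48 FREE]
Op 6: c = malloc(13) -> c = 0; heap: [0-12 ALLOC][13-48 FREE]
Op 7: free(c) -> (freed c); heap: [0-48 FREE]
malloc(29): first-fit scan over [0-48 FREE] -> 0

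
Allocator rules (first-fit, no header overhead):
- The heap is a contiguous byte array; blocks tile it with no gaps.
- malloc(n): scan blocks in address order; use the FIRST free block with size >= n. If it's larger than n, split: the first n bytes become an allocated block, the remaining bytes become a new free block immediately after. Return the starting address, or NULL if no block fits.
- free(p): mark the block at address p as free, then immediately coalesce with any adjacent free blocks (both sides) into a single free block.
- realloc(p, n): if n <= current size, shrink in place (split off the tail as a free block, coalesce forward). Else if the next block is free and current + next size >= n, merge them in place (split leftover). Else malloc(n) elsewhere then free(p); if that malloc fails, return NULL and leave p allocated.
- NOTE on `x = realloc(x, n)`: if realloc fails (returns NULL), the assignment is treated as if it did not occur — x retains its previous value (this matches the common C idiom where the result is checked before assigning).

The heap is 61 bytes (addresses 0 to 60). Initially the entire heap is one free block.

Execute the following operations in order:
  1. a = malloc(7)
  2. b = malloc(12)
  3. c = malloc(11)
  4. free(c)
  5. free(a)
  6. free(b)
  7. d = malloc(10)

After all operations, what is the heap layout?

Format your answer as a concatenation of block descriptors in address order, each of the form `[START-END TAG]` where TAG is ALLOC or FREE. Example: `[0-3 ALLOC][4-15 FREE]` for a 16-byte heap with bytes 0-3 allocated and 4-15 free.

Answer: [0-9 ALLOC][10-60 FREE]

Derivation:
Op 1: a = malloc(7) -> a = 0; heap: [0-6 ALLOC][7-60 FREE]
Op 2: b = malloc(12) -> b = 7; heap: [0-6 ALLOC][7-18 ALLOC][19-60 FREE]
Op 3: c = malloc(11) -> c = 19; heap: [0-6 ALLOC][7-18 ALLOC][19-29 ALLOC][30-60 FREE]
Op 4: free(c) -> (freed c); heap: [0-6 ALLOC][7-18 ALLOC][19-60 FREE]
Op 5: free(a) -> (freed a); heap: [0-6 FREE][7-18 ALLOC][19-60 FREE]
Op 6: free(b) -> (freed b); heap: [0-60 FREE]
Op 7: d = malloc(10) -> d = 0; heap: [0-9 ALLOC][10-60 FREE]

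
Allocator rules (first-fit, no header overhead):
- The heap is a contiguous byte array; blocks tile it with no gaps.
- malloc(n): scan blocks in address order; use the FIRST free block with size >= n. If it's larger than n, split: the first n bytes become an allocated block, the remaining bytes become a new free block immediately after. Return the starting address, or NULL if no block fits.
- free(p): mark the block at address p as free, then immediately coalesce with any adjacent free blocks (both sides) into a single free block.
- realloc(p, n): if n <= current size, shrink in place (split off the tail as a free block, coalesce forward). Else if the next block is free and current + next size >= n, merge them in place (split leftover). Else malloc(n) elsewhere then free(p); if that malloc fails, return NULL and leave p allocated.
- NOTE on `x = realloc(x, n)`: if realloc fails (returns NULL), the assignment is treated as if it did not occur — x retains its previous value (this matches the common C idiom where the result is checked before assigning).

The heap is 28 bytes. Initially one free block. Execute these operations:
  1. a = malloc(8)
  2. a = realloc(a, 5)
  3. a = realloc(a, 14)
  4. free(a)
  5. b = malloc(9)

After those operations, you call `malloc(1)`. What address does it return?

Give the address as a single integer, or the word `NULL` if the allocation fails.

Answer: 9

Derivation:
Op 1: a = malloc(8) -> a = 0; heap: [0-7 ALLOC][8-27 FREE]
Op 2: a = realloc(a, 5) -> a = 0; heap: [0-4 ALLOC][5-27 FREE]
Op 3: a = realloc(a, 14) -> a = 0; heap: [0-13 ALLOC][14-27 FREE]
Op 4: free(a) -> (freed a); heap: [0-27 FREE]
Op 5: b = malloc(9) -> b = 0; heap: [0-8 ALLOC][9-27 FREE]
malloc(1): first-fit scan over [0-8 ALLOC][9-27 FREE] -> 9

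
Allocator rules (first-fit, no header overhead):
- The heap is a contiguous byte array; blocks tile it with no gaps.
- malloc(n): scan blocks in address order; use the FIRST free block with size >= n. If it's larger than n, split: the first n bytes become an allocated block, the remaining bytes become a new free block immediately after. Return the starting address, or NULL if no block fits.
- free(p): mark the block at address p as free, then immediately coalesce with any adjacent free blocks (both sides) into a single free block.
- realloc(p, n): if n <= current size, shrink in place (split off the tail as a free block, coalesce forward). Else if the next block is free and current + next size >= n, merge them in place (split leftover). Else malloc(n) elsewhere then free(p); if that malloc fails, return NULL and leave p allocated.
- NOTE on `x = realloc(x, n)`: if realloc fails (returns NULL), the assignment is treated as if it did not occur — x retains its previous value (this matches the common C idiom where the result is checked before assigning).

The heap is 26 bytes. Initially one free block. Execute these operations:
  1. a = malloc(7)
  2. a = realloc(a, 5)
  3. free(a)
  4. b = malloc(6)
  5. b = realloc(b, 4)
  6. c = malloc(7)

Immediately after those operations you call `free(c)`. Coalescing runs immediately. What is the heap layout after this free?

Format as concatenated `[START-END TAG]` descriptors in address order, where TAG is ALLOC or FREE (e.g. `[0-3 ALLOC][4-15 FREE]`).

Op 1: a = malloc(7) -> a = 0; heap: [0-6 ALLOC][7-25 FREE]
Op 2: a = realloc(a, 5) -> a = 0; heap: [0-4 ALLOC][5-25 FREE]
Op 3: free(a) -> (freed a); heap: [0-25 FREE]
Op 4: b = malloc(6) -> b = 0; heap: [0-5 ALLOC][6-25 FREE]
Op 5: b = realloc(b, 4) -> b = 0; heap: [0-3 ALLOC][4-25 FREE]
Op 6: c = malloc(7) -> c = 4; heap: [0-3 ALLOC][4-10 ALLOC][11-25 FREE]
free(c): c = 4 -> block [4-10 ALLOC]; mark free, coalesce with adjacent free neighbors -> [0-3 ALLOC][4-25 FREE]

Answer: [0-3 ALLOC][4-25 FREE]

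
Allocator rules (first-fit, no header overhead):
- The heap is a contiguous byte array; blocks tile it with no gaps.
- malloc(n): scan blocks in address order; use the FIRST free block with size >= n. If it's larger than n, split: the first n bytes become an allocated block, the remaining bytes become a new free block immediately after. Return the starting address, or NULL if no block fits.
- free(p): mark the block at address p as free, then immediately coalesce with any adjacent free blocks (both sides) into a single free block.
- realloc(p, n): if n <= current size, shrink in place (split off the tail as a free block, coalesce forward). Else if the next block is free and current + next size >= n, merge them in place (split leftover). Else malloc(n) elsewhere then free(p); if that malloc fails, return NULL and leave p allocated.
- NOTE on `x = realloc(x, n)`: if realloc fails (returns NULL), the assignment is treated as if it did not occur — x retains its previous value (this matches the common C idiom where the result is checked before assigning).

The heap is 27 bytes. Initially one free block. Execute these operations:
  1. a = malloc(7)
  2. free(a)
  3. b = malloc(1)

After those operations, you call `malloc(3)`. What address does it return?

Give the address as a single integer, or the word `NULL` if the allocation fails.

Op 1: a = malloc(7) -> a = 0; heap: [0-6 ALLOC][7-26 FREE]
Op 2: free(a) -> (freed a); heap: [0-26 FREE]
Op 3: b = malloc(1) -> b = 0; heap: [0-0 ALLOC][1-26 FREE]
malloc(3): first-fit scan over [0-0 ALLOC][1-26 FREE] -> 1

Answer: 1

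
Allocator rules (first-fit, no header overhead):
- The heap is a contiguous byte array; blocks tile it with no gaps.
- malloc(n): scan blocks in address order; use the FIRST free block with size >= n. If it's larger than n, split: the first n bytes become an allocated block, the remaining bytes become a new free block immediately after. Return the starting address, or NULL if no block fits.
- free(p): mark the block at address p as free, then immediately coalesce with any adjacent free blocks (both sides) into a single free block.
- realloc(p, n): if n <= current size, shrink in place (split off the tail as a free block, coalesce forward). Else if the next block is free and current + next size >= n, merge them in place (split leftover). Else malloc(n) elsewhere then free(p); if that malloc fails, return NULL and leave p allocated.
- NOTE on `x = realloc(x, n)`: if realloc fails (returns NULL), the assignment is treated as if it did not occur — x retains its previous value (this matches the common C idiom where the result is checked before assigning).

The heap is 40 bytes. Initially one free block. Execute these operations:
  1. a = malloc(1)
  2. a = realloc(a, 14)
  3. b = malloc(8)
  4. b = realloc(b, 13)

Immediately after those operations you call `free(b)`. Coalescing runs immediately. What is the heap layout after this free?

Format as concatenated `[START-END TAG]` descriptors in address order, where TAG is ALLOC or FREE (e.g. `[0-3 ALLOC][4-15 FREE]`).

Op 1: a = malloc(1) -> a = 0; heap: [0-0 ALLOC][1-39 FREE]
Op 2: a = realloc(a, 14) -> a = 0; heap: [0-13 ALLOC][14-39 FREE]
Op 3: b = malloc(8) -> b = 14; heap: [0-13 ALLOC][14-21 ALLOC][22-39 FREE]
Op 4: b = realloc(b, 13) -> b = 14; heap: [0-13 ALLOC][14-26 ALLOC][27-39 FREE]
free(b): b = 14 -> block [14-26 ALLOC]; mark free, coalesce with adjacent free neighbors -> [0-13 ALLOC][14-39 FREE]

Answer: [0-13 ALLOC][14-39 FREE]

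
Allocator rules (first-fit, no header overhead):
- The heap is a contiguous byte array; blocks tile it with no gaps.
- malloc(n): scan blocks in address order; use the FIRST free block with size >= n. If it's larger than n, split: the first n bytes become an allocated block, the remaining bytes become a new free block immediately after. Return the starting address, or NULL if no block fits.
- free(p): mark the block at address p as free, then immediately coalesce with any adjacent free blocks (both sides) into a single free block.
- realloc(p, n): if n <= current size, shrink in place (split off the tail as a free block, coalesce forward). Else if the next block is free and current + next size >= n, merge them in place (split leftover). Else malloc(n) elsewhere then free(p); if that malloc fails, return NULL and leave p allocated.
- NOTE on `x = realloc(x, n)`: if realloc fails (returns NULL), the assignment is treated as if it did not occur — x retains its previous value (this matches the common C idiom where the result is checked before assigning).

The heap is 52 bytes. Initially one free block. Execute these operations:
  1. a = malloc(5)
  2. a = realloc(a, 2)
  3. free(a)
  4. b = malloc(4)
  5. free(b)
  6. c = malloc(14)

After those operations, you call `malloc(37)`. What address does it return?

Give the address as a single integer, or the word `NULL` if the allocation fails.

Answer: 14

Derivation:
Op 1: a = malloc(5) -> a = 0; heap: [0-4 ALLOC][5-51 FREE]
Op 2: a = realloc(a, 2) -> a = 0; heap: [0-1 ALLOC][2-51 FREE]
Op 3: free(a) -> (freed a); heap: [0-51 FREE]
Op 4: b = malloc(4) -> b = 0; heap: [0-3 ALLOC][4-51 FREE]
Op 5: free(b) -> (freed b); heap: [0-51 FREE]
Op 6: c = malloc(14) -> c = 0; heap: [0-13 ALLOC][14-51 FREE]
malloc(37): first-fit scan over [0-13 ALLOC][14-51 FREE] -> 14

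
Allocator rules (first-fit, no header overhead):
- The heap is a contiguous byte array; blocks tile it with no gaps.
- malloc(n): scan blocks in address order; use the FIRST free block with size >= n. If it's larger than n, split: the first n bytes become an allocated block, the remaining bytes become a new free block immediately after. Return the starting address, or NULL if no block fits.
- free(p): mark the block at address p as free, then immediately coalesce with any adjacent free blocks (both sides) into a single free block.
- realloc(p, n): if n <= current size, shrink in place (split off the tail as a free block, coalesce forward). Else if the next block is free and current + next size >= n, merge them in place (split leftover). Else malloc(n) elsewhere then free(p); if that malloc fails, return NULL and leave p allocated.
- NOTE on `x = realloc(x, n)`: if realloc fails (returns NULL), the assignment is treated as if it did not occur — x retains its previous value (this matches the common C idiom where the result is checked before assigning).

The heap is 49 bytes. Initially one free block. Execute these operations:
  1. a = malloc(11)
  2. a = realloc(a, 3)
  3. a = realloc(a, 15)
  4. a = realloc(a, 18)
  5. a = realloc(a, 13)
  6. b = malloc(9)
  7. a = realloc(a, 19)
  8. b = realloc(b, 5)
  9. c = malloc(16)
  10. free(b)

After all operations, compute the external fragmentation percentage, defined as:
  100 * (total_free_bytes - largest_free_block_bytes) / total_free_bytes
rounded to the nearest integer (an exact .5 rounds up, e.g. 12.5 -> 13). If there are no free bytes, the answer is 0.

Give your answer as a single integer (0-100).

Op 1: a = malloc(11) -> a = 0; heap: [0-10 ALLOC][11-48 FREE]
Op 2: a = realloc(a, 3) -> a = 0; heap: [0-2 ALLOC][3-48 FREE]
Op 3: a = realloc(a, 15) -> a = 0; heap: [0-14 ALLOC][15-48 FREE]
Op 4: a = realloc(a, 18) -> a = 0; heap: [0-17 ALLOC][18-48 FREE]
Op 5: a = realloc(a, 13) -> a = 0; heap: [0-12 ALLOC][13-48 FREE]
Op 6: b = malloc(9) -> b = 13; heap: [0-12 ALLOC][13-21 ALLOC][22-48 FREE]
Op 7: a = realloc(a, 19) -> a = 22; heap: [0-12 FREE][13-21 ALLOC][22-40 ALLOC][41-48 FREE]
Op 8: b = realloc(b, 5) -> b = 13; heap: [0-12 FREE][13-17 ALLOC][18-21 FREE][22-40 ALLOC][41-48 FREE]
Op 9: c = malloc(16) -> c = NULL; heap: [0-12 FREE][13-17 ALLOC][18-21 FREE][22-40 ALLOC][41-48 FREE]
Op 10: free(b) -> (freed b); heap: [0-21 FREE][22-40 ALLOC][41-48 FREE]
Free blocks: [22 8] total_free=30 largest=22 -> 100*(30-22)/30 = 800/30 ≈ 26.667 -> rounds to 27

Answer: 27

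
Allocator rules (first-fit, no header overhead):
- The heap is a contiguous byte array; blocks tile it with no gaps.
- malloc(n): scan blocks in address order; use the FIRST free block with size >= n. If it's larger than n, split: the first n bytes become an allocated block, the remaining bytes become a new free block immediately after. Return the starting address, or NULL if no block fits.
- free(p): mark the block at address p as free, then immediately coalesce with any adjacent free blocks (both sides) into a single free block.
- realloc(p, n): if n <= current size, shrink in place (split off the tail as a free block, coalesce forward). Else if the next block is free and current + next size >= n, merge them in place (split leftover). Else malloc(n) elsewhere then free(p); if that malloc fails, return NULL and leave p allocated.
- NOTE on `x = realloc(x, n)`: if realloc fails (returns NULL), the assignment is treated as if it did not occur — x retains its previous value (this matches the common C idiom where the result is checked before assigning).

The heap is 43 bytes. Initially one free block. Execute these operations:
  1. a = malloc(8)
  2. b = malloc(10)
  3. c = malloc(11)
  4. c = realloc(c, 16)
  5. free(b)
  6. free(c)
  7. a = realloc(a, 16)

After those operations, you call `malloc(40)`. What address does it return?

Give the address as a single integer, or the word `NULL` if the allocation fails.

Op 1: a = malloc(8) -> a = 0; heap: [0-7 ALLOC][8-42 FREE]
Op 2: b = malloc(10) -> b = 8; heap: [0-7 ALLOC][8-17 ALLOC][18-42 FREE]
Op 3: c = malloc(11) -> c = 18; heap: [0-7 ALLOC][8-17 ALLOC][18-28 ALLOC][29-42 FREE]
Op 4: c = realloc(c, 16) -> c = 18; heap: [0-7 ALLOC][8-17 ALLOC][18-33 ALLOC][34-42 FREE]
Op 5: free(b) -> (freed b); heap: [0-7 ALLOC][8-17 FREE][18-33 ALLOC][34-42 FREE]
Op 6: free(c) -> (freed c); heap: [0-7 ALLOC][8-42 FREE]
Op 7: a = realloc(a, 16) -> a = 0; heap: [0-15 ALLOC][16-42 FREE]
malloc(40): first-fit scan over [0-15 ALLOC][16-42 FREE] -> NULL

Answer: NULL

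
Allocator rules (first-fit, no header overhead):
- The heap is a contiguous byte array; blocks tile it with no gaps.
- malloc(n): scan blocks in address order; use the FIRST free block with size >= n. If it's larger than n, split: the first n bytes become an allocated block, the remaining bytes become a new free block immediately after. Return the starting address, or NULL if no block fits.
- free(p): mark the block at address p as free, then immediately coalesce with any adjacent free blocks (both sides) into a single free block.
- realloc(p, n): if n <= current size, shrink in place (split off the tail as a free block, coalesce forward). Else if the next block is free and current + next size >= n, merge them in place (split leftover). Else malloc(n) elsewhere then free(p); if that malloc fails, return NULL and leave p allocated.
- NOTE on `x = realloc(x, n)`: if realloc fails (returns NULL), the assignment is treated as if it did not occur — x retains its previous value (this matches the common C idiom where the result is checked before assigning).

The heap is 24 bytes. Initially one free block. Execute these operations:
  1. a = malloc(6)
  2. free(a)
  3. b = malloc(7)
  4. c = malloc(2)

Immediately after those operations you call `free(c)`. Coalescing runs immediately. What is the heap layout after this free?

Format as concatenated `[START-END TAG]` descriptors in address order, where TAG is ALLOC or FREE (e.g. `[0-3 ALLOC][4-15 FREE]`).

Op 1: a = malloc(6) -> a = 0; heap: [0-5 ALLOC][6-23 FREE]
Op 2: free(a) -> (freed a); heap: [0-23 FREE]
Op 3: b = malloc(7) -> b = 0; heap: [0-6 ALLOC][7-23 FREE]
Op 4: c = malloc(2) -> c = 7; heap: [0-6 ALLOC][7-8 ALLOC][9-23 FREE]
free(c): c = 7 -> block [7-8 ALLOC]; mark free, coalesce with adjacent free neighbors -> [0-6 ALLOC][7-23 FREE]

Answer: [0-6 ALLOC][7-23 FREE]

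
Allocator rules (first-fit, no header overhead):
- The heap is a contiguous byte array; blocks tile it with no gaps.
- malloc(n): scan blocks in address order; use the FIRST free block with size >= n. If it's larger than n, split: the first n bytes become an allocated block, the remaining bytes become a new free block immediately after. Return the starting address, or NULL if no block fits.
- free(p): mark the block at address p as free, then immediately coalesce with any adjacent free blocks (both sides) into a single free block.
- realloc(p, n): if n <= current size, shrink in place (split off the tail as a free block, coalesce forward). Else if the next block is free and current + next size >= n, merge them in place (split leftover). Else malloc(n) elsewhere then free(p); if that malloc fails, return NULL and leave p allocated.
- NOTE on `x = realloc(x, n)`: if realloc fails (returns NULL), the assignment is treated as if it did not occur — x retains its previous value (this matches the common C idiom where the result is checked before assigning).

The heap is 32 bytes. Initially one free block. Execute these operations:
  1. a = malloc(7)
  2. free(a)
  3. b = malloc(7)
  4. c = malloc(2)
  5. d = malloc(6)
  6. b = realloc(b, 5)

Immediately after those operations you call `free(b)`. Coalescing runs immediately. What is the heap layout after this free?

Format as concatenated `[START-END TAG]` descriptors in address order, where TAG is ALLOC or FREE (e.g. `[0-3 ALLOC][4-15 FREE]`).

Op 1: a = malloc(7) -> a = 0; heap: [0-6 ALLOC][7-31 FREE]
Op 2: free(a) -> (freed a); heap: [0-31 FREE]
Op 3: b = malloc(7) -> b = 0; heap: [0-6 ALLOC][7-31 FREE]
Op 4: c = malloc(2) -> c = 7; heap: [0-6 ALLOC][7-8 ALLOC][9-31 FREE]
Op 5: d = malloc(6) -> d = 9; heap: [0-6 ALLOC][7-8 ALLOC][9-14 ALLOC][15-31 FREE]
Op 6: b = realloc(b, 5) -> b = 0; heap: [0-4 ALLOC][5-6 FREE][7-8 ALLOC][9-14 ALLOC][15-31 FREE]
free(b): b = 0 -> block [0-4 ALLOC]; mark free, coalesce with adjacent free neighbors -> [0-6 FREE][7-8 ALLOC][9-14 ALLOC][15-31 FREE]

Answer: [0-6 FREE][7-8 ALLOC][9-14 ALLOC][15-31 FREE]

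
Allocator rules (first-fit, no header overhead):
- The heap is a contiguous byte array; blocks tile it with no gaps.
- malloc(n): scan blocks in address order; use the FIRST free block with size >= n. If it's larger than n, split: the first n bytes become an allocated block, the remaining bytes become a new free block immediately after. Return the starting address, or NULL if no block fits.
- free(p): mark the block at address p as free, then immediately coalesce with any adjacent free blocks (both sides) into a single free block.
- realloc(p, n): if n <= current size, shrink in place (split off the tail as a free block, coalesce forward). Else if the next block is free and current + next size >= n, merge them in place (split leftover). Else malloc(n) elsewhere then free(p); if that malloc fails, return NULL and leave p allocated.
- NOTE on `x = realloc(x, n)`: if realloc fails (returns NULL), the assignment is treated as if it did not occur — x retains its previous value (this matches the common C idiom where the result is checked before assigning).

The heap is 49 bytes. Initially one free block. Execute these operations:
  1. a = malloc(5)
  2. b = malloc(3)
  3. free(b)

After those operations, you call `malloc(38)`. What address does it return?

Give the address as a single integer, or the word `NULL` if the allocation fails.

Op 1: a = malloc(5) -> a = 0; heap: [0-4 ALLOC][5-48 FREE]
Op 2: b = malloc(3) -> b = 5; heap: [0-4 ALLOC][5-7 ALLOC][8-48 FREE]
Op 3: free(b) -> (freed b); heap: [0-4 ALLOC][5-48 FREE]
malloc(38): first-fit scan over [0-4 ALLOC][5-48 FREE] -> 5

Answer: 5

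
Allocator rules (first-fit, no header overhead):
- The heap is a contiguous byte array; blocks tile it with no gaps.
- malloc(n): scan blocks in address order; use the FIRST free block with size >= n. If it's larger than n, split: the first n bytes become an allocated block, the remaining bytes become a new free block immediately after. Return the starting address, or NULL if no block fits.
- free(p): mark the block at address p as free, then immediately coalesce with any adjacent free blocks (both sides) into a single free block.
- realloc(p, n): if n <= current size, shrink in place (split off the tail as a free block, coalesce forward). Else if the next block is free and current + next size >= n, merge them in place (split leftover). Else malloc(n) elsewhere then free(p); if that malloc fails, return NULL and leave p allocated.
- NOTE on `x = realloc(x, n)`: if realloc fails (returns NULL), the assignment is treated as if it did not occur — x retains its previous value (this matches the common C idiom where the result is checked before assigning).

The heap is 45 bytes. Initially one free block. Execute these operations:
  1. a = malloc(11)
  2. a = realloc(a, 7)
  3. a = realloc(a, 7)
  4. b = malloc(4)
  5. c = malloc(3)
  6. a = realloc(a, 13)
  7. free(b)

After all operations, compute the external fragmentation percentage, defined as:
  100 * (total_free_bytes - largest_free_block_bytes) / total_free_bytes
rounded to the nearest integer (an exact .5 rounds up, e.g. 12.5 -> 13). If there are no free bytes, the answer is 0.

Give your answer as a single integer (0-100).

Op 1: a = malloc(11) -> a = 0; heap: [0-10 ALLOC][11-44 FREE]
Op 2: a = realloc(a, 7) -> a = 0; heap: [0-6 ALLOC][7-44 FREE]
Op 3: a = realloc(a, 7) -> a = 0; heap: [0-6 ALLOC][7-44 FREE]
Op 4: b = malloc(4) -> b = 7; heap: [0-6 ALLOC][7-10 ALLOC][11-44 FREE]
Op 5: c = malloc(3) -> c = 11; heap: [0-6 ALLOC][7-10 ALLOC][11-13 ALLOC][14-44 FREE]
Op 6: a = realloc(a, 13) -> a = 14; heap: [0-6 FREE][7-10 ALLOC][11-13 ALLOC][14-26 ALLOC][27-44 FREE]
Op 7: free(b) -> (freed b); heap: [0-10 FREE][11-13 ALLOC][14-26 ALLOC][27-44 FREE]
Free blocks: [11 18] total_free=29 largest=18 -> 100*(29-18)/29 = 1100/29 ≈ 37.931 -> rounds to 38

Answer: 38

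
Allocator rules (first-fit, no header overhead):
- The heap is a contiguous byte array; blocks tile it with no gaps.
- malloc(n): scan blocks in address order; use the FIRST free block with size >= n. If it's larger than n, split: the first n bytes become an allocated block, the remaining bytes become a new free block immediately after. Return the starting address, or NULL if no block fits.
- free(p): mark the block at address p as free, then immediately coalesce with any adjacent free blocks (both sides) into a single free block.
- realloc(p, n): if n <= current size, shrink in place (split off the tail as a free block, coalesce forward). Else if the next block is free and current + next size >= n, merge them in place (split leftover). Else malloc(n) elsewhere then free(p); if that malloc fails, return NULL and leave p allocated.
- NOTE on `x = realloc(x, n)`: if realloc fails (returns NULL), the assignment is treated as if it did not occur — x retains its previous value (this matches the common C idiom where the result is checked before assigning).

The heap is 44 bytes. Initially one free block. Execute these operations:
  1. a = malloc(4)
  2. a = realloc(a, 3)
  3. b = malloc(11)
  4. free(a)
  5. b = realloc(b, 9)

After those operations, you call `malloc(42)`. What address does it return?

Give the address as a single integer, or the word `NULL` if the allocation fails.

Op 1: a = malloc(4) -> a = 0; heap: [0-3 ALLOC][4-43 FREE]
Op 2: a = realloc(a, 3) -> a = 0; heap: [0-2 ALLOC][3-43 FREE]
Op 3: b = malloc(11) -> b = 3; heap: [0-2 ALLOC][3-13 ALLOC][14-43 FREE]
Op 4: free(a) -> (freed a); heap: [0-2 FREE][3-13 ALLOC][14-43 FREE]
Op 5: b = realloc(b, 9) -> b = 3; heap: [0-2 FREE][3-11 ALLOC][12-43 FREE]
malloc(42): first-fit scan over [0-2 FREE][3-11 ALLOC][12-43 FREE] -> NULL

Answer: NULL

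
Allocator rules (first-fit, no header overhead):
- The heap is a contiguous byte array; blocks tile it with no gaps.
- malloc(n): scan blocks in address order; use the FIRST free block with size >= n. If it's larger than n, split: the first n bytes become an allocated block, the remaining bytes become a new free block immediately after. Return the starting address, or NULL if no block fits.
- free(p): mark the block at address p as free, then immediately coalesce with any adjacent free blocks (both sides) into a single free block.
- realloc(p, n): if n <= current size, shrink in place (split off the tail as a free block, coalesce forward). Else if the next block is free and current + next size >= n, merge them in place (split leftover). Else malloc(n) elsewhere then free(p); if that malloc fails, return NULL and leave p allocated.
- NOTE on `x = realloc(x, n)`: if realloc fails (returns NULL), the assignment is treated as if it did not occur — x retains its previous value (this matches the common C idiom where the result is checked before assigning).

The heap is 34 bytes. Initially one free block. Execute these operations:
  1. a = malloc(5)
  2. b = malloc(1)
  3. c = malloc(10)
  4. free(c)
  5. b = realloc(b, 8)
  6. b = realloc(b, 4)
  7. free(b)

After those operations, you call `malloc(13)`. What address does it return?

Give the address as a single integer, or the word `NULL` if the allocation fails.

Op 1: a = malloc(5) -> a = 0; heap: [0-4 ALLOC][5-33 FREE]
Op 2: b = malloc(1) -> b = 5; heap: [0-4 ALLOC][5-5 ALLOC][6-33 FREE]
Op 3: c = malloc(10) -> c = 6; heap: [0-4 ALLOC][5-5 ALLOC][6-15 ALLOC][16-33 FREE]
Op 4: free(c) -> (freed c); heap: [0-4 ALLOC][5-5 ALLOC][6-33 FREE]
Op 5: b = realloc(b, 8) -> b = 5; heap: [0-4 ALLOC][5-12 ALLOC][13-33 FREE]
Op 6: b = realloc(b, 4) -> b = 5; heap: [0-4 ALLOC][5-8 ALLOC][9-33 FREE]
Op 7: free(b) -> (freed b); heap: [0-4 ALLOC][5-33 FREE]
malloc(13): first-fit scan over [0-4 ALLOC][5-33 FREE] -> 5

Answer: 5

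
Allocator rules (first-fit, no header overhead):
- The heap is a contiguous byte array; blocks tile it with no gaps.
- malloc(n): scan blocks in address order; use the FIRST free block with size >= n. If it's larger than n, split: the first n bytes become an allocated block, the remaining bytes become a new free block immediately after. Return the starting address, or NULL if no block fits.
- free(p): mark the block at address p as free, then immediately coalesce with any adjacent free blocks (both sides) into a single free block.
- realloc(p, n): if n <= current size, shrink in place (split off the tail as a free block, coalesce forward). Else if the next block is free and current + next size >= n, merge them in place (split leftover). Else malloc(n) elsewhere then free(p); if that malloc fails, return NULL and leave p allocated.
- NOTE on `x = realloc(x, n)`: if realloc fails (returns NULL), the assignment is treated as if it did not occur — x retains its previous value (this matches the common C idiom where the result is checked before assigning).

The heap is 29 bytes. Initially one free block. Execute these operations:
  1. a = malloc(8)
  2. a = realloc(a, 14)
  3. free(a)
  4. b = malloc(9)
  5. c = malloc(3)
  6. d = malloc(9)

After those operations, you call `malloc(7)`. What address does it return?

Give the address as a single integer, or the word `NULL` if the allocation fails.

Answer: 21

Derivation:
Op 1: a = malloc(8) -> a = 0; heap: [0-7 ALLOC][8-28 FREE]
Op 2: a = realloc(a, 14) -> a = 0; heap: [0-13 ALLOC][14-28 FREE]
Op 3: free(a) -> (freed a); heap: [0-28 FREE]
Op 4: b = malloc(9) -> b = 0; heap: [0-8 ALLOC][9-28 FREE]
Op 5: c = malloc(3) -> c = 9; heap: [0-8 ALLOC][9-11 ALLOC][12-28 FREE]
Op 6: d = malloc(9) -> d = 12; heap: [0-8 ALLOC][9-11 ALLOC][12-20 ALLOC][21-28 FREE]
malloc(7): first-fit scan over [0-8 ALLOC][9-11 ALLOC][12-20 ALLOC][21-28 FREE] -> 21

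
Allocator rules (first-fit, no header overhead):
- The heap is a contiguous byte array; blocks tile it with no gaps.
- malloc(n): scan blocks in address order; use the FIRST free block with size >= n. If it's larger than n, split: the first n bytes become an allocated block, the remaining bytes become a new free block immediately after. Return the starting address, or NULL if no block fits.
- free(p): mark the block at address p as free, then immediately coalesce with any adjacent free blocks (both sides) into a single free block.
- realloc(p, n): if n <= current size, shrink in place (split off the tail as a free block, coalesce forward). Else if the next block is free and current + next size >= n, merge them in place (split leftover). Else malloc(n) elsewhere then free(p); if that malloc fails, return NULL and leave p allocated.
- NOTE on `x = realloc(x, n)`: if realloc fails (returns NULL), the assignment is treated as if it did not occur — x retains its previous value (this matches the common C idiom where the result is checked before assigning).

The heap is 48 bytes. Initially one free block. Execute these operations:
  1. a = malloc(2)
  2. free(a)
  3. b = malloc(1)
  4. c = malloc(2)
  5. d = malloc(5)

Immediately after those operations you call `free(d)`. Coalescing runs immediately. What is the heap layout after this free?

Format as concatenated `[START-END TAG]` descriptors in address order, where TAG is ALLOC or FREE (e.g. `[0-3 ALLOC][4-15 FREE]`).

Op 1: a = malloc(2) -> a = 0; heap: [0-1 ALLOC][2-47 FREE]
Op 2: free(a) -> (freed a); heap: [0-47 FREE]
Op 3: b = malloc(1) -> b = 0; heap: [0-0 ALLOC][1-47 FREE]
Op 4: c = malloc(2) -> c = 1; heap: [0-0 ALLOC][1-2 ALLOC][3-47 FREE]
Op 5: d = malloc(5) -> d = 3; heap: [0-0 ALLOC][1-2 ALLOC][3-7 ALLOC][8-47 FREE]
free(d): d = 3 -> block [3-7 ALLOC]; mark free, coalesce with adjacent free neighbors -> [0-0 ALLOC][1-2 ALLOC][3-47 FREE]

Answer: [0-0 ALLOC][1-2 ALLOC][3-47 FREE]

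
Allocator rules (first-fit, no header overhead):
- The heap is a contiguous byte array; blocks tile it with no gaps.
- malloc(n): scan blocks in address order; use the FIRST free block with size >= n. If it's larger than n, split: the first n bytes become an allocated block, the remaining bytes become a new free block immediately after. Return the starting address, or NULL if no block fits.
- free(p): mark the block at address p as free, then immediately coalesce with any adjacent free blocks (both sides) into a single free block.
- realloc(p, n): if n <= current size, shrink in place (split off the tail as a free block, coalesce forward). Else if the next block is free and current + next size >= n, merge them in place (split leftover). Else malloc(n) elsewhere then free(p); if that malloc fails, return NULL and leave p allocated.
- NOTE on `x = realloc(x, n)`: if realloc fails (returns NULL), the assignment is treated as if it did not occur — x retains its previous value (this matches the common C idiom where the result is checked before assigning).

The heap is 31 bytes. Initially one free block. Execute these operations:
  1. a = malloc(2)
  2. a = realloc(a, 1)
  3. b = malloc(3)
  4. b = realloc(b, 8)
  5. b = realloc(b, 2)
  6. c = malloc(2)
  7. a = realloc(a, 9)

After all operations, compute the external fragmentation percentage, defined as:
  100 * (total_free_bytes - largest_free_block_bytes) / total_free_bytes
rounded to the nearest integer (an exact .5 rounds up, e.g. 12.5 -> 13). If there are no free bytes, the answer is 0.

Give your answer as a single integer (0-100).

Op 1: a = malloc(2) -> a = 0; heap: [0-1 ALLOC][2-30 FREE]
Op 2: a = realloc(a, 1) -> a = 0; heap: [0-0 ALLOC][1-30 FREE]
Op 3: b = malloc(3) -> b = 1; heap: [0-0 ALLOC][1-3 ALLOC][4-30 FREE]
Op 4: b = realloc(b, 8) -> b = 1; heap: [0-0 ALLOC][1-8 ALLOC][9-30 FREE]
Op 5: b = realloc(b, 2) -> b = 1; heap: [0-0 ALLOC][1-2 ALLOC][3-30 FREE]
Op 6: c = malloc(2) -> c = 3; heap: [0-0 ALLOC][1-2 ALLOC][3-4 ALLOC][5-30 FREE]
Op 7: a = realloc(a, 9) -> a = 5; heap: [0-0 FREE][1-2 ALLOC][3-4 ALLOC][5-13 ALLOC][14-30 FREE]
Free blocks: [1 17] total_free=18 largest=17 -> 100*(18-17)/18 = 100/18 ≈ 5.556 -> rounds to 6

Answer: 6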